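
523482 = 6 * 87247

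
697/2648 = 697/2648 = 0.26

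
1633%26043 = 1633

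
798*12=9576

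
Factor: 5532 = 2^2 * 3^1*461^1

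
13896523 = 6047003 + 7849520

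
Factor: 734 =2^1*367^1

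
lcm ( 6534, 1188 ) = 13068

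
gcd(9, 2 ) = 1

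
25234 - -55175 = 80409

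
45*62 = 2790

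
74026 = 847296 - 773270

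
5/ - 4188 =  - 5/4188 =-0.00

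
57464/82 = 700+32/41 = 700.78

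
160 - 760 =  - 600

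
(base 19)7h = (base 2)10010110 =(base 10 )150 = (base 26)5k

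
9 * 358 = 3222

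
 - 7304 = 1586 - 8890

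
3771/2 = 1885 +1/2= 1885.50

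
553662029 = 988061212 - 434399183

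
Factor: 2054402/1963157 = 293486/280451 = 2^1*146743^1*280451^( - 1 )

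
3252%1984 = 1268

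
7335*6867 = 50369445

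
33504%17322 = 16182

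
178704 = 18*9928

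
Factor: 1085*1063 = 1153355 = 5^1*7^1 * 31^1* 1063^1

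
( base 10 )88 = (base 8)130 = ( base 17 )53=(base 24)3g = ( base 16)58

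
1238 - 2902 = -1664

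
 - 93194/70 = - 1332 + 23/35 =-  1331.34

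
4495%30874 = 4495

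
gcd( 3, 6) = 3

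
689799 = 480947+208852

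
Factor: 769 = 769^1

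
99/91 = 99/91= 1.09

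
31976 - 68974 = -36998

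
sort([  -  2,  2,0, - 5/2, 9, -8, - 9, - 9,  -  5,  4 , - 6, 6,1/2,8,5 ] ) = [-9, - 9, - 8, - 6, - 5, - 5/2, - 2, 0, 1/2, 2, 4,5 , 6 , 8,9 ]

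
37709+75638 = 113347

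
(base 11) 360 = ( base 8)655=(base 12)2b9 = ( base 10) 429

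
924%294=42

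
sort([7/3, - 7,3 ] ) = [ - 7,7/3,3]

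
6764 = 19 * 356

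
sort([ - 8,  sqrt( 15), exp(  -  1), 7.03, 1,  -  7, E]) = [-8, - 7, exp ( - 1 ) , 1, E,sqrt( 15),7.03 ]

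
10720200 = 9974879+745321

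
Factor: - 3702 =  -  2^1*3^1*617^1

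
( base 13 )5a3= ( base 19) 2D9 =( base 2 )1111010010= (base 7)2565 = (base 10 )978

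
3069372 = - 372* ( -8251)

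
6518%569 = 259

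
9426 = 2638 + 6788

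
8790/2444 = 4395/1222=3.60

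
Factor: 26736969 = 3^1*7^1*131^1*9719^1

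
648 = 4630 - 3982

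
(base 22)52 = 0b1110000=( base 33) 3D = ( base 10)112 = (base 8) 160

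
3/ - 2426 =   -  3/2426 = - 0.00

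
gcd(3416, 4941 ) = 61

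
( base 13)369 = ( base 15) 299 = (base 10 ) 594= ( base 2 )1001010010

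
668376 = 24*27849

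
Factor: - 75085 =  - 5^1*15017^1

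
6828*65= 443820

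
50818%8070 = 2398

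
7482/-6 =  - 1247/1 = - 1247.00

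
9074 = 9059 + 15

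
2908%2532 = 376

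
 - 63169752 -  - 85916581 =22746829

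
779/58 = 779/58 = 13.43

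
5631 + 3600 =9231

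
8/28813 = 8/28813 = 0.00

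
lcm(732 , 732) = 732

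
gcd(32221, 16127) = 1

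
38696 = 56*691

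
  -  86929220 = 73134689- 160063909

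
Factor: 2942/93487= 2^1 * 1471^1 * 93487^( - 1) 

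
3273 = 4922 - 1649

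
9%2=1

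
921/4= 230+1/4= 230.25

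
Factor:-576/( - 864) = 2/3 = 2^1 * 3^( - 1) 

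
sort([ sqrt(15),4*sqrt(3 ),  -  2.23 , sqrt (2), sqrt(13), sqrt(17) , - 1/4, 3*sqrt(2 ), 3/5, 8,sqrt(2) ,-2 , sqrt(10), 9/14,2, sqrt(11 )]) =[ - 2.23, - 2,-1/4, 3/5, 9/14, sqrt( 2 ), sqrt( 2), 2, sqrt(10) , sqrt(11 ), sqrt(13), sqrt( 15), sqrt( 17), 3*sqrt( 2),4*sqrt( 3 ), 8 ]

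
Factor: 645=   3^1*5^1*43^1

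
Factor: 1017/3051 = 3^ ( - 1 )= 1/3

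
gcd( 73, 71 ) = 1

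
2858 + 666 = 3524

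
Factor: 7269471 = 3^2  *  11^1*97^1 * 757^1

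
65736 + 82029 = 147765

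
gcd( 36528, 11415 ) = 2283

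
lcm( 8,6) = 24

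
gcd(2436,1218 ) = 1218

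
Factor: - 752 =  - 2^4*47^1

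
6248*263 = 1643224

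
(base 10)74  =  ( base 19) 3H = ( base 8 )112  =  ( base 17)46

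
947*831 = 786957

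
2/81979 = 2/81979 = 0.00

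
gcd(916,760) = 4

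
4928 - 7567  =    -  2639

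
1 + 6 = 7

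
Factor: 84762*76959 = 6523198758 =2^1*3^4*17^2*277^1*503^1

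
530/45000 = 53/4500 = 0.01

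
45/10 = 4+ 1/2= 4.50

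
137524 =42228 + 95296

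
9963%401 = 339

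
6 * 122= 732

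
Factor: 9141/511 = 3^1*7^(- 1 )*11^1*73^ ( - 1 )*277^1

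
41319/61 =41319/61 = 677.36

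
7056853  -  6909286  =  147567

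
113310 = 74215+39095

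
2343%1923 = 420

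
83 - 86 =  - 3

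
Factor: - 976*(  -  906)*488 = 2^8*3^1 * 61^2 * 151^1 = 431516928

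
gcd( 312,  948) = 12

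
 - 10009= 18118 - 28127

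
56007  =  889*63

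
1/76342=1/76342 =0.00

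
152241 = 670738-518497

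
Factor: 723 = 3^1*241^1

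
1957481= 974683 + 982798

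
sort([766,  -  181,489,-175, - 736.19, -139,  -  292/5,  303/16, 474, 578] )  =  [ - 736.19 ,-181, - 175,-139, - 292/5,303/16,474,489,578, 766]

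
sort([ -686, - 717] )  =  [ - 717, - 686] 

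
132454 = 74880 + 57574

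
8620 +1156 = 9776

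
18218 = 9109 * 2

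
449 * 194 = 87106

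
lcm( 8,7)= 56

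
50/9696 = 25/4848 = 0.01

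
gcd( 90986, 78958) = 194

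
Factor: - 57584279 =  - 1153^1*49943^1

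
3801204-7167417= - 3366213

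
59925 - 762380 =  - 702455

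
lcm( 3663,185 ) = 18315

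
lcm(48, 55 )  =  2640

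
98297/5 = 98297/5 = 19659.40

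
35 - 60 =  - 25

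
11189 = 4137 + 7052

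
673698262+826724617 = 1500422879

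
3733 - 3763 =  - 30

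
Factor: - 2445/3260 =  - 2^( - 2 ) * 3^1 = - 3/4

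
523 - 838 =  - 315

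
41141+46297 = 87438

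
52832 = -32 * ( - 1651 ) 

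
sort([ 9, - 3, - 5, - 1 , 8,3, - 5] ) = [ - 5, - 5,-3, -1,3, 8 , 9 ] 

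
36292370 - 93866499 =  - 57574129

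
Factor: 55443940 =2^2*5^1*29^1*109^1*877^1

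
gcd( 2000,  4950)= 50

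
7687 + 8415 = 16102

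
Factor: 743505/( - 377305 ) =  - 148701/75461  =  - 3^1*7^1*59^( - 1 )*73^1 * 97^1*1279^( - 1 )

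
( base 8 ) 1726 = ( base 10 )982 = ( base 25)1e7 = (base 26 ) 1bk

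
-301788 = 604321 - 906109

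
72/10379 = 72/10379 = 0.01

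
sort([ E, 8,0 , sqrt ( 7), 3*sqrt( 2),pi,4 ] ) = [ 0,sqrt(7 ),E, pi, 4,3*sqrt( 2 ), 8] 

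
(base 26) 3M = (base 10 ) 100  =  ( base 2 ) 1100100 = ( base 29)3D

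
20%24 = 20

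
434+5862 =6296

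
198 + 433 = 631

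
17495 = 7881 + 9614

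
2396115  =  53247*45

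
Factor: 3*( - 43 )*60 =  -7740 = - 2^2*3^2*5^1*43^1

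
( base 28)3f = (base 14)71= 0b1100011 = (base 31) 36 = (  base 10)99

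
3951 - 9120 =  - 5169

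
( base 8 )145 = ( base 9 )122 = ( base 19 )56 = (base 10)101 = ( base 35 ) 2V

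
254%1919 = 254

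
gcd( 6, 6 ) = 6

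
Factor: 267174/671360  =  133587/335680  =  2^( - 6 )*3^2 *5^( - 1)*1049^( - 1 )*14843^1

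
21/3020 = 21/3020 = 0.01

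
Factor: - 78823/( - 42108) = 2^(-2 )*3^ ( - 1)*11^( - 2) * 29^( - 1)* 78823^1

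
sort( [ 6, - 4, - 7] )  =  [-7, - 4, 6]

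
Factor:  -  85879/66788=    - 2^ ( -2) * 59^( - 1 )*157^1 * 283^ ( - 1)*547^1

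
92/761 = 92/761 = 0.12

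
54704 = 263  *208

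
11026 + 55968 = 66994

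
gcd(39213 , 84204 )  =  9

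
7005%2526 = 1953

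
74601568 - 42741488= 31860080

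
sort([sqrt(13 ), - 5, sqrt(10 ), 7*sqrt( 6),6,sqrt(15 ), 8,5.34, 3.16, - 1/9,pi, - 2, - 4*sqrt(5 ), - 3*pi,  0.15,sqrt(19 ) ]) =[ - 3*pi, - 4*sqrt( 5), - 5,-2, - 1/9, 0.15,pi,3.16,sqrt( 10),sqrt( 13 ) , sqrt(15),sqrt(19),5.34,6, 8 , 7*sqrt(6)]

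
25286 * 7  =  177002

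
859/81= 10 + 49/81 = 10.60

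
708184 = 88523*8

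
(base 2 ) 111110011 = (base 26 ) J5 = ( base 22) 10f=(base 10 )499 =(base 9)614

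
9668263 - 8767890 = 900373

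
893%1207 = 893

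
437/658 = 437/658= 0.66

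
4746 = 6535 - 1789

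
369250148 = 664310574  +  -295060426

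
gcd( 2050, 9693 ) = 1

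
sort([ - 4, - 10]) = [ - 10, - 4 ]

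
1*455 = 455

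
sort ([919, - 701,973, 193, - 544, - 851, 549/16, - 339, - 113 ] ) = [ - 851, - 701, -544,-339,  -  113 , 549/16,193 , 919,973 ] 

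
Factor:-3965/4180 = - 2^(-2)*11^( - 1 )*13^1*19^ ( - 1 )*61^1 = - 793/836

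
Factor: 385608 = 2^3*3^1 * 16067^1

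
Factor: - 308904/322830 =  - 244/255  =  - 2^2*3^(  -  1 ) *5^( - 1 )*17^ ( - 1)*61^1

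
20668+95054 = 115722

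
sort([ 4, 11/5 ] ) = [11/5, 4]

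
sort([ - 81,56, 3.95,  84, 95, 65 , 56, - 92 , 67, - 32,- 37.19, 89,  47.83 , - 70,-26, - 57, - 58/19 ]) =[ - 92,  -  81, - 70, - 57, - 37.19 , - 32, - 26, - 58/19, 3.95, 47.83,56,56,  65, 67,  84 , 89, 95 ] 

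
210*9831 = 2064510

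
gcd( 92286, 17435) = 1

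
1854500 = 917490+937010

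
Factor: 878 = 2^1*439^1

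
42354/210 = 7059/35 = 201.69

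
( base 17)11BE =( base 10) 5403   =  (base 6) 41003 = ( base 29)6c9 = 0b1010100011011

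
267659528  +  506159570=773819098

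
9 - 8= 1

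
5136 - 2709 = 2427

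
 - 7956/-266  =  3978/133 = 29.91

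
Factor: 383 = 383^1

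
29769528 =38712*769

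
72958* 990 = 72228420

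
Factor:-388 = - 2^2*97^1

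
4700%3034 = 1666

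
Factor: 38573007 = 3^1*11^1*1168879^1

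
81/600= 27/200= 0.14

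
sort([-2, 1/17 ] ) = [ - 2,1/17 ]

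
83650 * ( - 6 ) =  - 501900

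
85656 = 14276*6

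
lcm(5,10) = 10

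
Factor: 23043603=3^1*11^3 * 29^1*199^1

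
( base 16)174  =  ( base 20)ic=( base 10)372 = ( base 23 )g4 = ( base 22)gk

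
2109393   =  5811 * 363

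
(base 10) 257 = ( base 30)8H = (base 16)101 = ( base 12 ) 195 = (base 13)16A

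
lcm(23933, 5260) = 478660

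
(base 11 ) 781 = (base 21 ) 22C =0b1110101000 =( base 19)2b5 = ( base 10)936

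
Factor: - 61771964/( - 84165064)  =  15442991/21041266= 2^( - 1 )*19^1*31^1*157^1*167^1*1871^ ( - 1)*5623^( - 1) 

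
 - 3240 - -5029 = 1789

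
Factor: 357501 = 3^1  *  269^1*443^1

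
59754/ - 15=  - 3984 + 2/5 = -3983.60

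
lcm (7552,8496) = 67968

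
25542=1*25542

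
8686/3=8686/3= 2895.33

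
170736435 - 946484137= - 775747702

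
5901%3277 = 2624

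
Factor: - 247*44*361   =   - 3923348 =- 2^2 * 11^1*13^1*19^3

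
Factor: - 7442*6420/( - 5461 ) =47777640/5461  =  2^3*3^1*5^1 * 43^( - 1 ) * 61^2*107^1 * 127^(  -  1)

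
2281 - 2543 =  - 262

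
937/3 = 312+1/3 = 312.33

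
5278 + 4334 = 9612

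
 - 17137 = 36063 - 53200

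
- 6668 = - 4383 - 2285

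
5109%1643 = 180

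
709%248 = 213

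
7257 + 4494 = 11751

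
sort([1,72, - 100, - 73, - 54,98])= [ - 100, - 73, - 54,1, 72 , 98 ]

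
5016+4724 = 9740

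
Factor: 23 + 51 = 2^1*37^1 = 74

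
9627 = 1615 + 8012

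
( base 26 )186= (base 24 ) 1d2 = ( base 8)1572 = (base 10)890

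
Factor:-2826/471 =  - 6  =  -2^1*3^1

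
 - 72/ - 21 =24/7=   3.43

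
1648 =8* 206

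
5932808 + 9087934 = 15020742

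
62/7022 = 31/3511 = 0.01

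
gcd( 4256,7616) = 224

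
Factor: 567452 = 2^2*141863^1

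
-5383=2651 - 8034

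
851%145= 126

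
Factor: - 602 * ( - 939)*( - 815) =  - 2^1*3^1*5^1 *7^1*43^1*163^1  *313^1 = - 460701570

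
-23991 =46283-70274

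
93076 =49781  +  43295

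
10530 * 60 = 631800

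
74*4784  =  354016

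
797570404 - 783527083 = 14043321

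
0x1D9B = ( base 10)7579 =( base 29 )90a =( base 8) 16633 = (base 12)4477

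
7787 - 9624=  - 1837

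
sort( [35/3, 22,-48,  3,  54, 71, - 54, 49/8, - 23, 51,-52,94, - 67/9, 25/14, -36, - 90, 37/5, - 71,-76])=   [ - 90, - 76 ,-71, -54,- 52, - 48,-36  , - 23, - 67/9, 25/14, 3,49/8,37/5 , 35/3, 22,51,54, 71,94 ]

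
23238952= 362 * 64196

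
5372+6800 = 12172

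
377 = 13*29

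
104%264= 104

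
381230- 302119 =79111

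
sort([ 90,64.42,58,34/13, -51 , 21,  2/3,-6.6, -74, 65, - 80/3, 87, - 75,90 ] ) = [ - 75, - 74,-51, -80/3,  -  6.6,2/3, 34/13 , 21  ,  58,64.42, 65,87,90, 90]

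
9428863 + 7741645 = 17170508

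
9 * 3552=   31968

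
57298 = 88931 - 31633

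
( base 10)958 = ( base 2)1110111110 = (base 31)US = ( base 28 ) 166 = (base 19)2c8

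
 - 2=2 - 4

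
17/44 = 17/44 = 0.39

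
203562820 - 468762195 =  - 265199375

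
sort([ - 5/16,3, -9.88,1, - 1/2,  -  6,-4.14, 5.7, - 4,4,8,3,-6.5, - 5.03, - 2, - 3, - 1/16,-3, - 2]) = [ - 9.88, - 6.5, - 6,  -  5.03,-4.14,-4,-3, - 3,-2, - 2,-1/2,- 5/16,-1/16,1,3, 3, 4,5.7,8] 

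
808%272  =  264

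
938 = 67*14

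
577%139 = 21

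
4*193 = 772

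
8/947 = 8/947 = 0.01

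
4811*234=1125774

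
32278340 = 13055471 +19222869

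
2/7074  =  1/3537= 0.00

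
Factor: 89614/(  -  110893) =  - 2^1*7^1*37^1*641^( - 1)  =  - 518/641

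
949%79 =1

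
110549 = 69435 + 41114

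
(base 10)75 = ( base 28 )2J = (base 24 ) 33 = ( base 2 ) 1001011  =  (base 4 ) 1023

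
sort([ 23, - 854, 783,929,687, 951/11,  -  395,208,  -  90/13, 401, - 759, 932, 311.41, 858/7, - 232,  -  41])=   [- 854  , -759 , - 395,  -  232, - 41,-90/13,23 , 951/11,858/7, 208,311.41,401,687, 783,929,932]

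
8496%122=78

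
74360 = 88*845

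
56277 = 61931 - 5654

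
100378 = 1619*62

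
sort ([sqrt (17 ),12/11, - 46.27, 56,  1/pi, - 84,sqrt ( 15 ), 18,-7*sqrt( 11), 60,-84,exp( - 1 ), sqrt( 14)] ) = [-84, - 84, - 46.27, - 7*sqrt (11 ),1/pi,exp(-1 ),12/11, sqrt(14 ), sqrt (15),sqrt( 17 ),18 , 56, 60]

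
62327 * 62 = 3864274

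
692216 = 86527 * 8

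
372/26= 186/13 =14.31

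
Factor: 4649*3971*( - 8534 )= -157547701586 =- 2^1*11^1*17^1 *19^2*251^1*4649^1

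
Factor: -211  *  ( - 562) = 2^1*211^1 * 281^1 = 118582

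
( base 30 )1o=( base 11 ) 4a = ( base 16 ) 36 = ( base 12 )46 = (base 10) 54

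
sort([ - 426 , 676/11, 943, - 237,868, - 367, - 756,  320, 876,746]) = [ - 756, - 426,- 367, - 237,676/11,320,746,  868,876,943]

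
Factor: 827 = 827^1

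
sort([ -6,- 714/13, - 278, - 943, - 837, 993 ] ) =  [-943, - 837, - 278, - 714/13, - 6,  993 ]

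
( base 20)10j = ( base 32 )d3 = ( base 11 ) 351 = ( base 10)419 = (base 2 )110100011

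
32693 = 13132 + 19561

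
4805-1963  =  2842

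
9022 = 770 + 8252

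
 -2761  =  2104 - 4865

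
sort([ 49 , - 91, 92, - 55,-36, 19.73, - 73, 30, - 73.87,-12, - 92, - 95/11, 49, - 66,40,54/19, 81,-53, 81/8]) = [ - 92,-91, - 73.87, - 73, - 66, - 55,  -  53, - 36, - 12 , - 95/11, 54/19, 81/8, 19.73, 30, 40, 49,49, 81,92] 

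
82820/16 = 20705/4 = 5176.25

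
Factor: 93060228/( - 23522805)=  - 31020076/7840935 = -  2^2 * 3^( - 3)*5^(- 1 )*59^1*241^( - 2) * 131441^1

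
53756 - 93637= - 39881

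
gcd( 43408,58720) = 16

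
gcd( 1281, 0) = 1281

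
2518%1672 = 846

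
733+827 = 1560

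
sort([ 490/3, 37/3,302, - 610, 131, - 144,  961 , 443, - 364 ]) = [ - 610, - 364, - 144 , 37/3,131,490/3,  302,443, 961] 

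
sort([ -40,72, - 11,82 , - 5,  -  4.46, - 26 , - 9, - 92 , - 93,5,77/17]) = [ - 93 , - 92 , - 40, - 26, - 11, - 9, - 5, - 4.46,77/17, 5, 72,  82]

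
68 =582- 514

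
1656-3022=-1366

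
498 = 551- 53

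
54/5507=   54/5507=0.01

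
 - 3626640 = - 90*40296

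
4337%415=187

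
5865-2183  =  3682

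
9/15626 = 9/15626 =0.00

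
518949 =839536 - 320587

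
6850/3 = 6850/3  =  2283.33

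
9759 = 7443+2316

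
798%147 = 63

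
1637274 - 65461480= - 63824206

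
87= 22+65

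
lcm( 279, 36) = 1116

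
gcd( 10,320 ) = 10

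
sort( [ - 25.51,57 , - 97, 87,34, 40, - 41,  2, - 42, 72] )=[ - 97, - 42,-41, - 25.51,2,34,40,57,72,  87]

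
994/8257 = 994/8257 = 0.12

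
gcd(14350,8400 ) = 350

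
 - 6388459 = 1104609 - 7493068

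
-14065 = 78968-93033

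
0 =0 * 849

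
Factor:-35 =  - 5^1*7^1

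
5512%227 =64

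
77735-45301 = 32434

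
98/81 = 98/81 = 1.21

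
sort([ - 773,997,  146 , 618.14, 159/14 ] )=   [ - 773,159/14,146,618.14, 997]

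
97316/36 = 2703 + 2/9 = 2703.22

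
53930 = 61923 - 7993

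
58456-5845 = 52611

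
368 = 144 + 224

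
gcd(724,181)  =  181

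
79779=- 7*( - 11397) 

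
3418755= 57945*59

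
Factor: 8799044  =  2^2*37^1*59453^1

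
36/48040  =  9/12010 = 0.00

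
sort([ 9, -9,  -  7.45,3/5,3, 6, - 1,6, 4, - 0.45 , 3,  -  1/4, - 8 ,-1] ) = [ - 9,- 8, - 7.45, - 1, - 1 , - 0.45, - 1/4,3/5, 3, 3,4, 6,6,9]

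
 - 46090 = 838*( - 55)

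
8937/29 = 8937/29 =308.17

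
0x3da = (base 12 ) 6A2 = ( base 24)1H2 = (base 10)986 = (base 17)370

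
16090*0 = 0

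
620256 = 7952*78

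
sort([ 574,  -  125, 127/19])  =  [  -  125, 127/19,574] 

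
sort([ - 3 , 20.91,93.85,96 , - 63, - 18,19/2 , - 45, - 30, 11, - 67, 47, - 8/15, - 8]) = [- 67,  -  63,  -  45,-30, - 18, - 8,- 3, - 8/15,19/2,11,20.91,  47,93.85 , 96 ]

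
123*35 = 4305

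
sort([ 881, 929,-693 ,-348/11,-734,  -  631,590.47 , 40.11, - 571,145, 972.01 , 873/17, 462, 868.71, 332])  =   [ - 734, - 693,-631 ,-571, - 348/11, 40.11,873/17 , 145,332 , 462, 590.47, 868.71,881, 929, 972.01 ] 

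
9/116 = 9/116 = 0.08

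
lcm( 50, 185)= 1850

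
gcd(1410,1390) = 10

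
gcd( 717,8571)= 3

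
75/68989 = 75/68989 = 0.00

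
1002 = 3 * 334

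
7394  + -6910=484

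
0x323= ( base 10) 803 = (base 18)28b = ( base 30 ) QN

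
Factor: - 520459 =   -  31^1*103^1*163^1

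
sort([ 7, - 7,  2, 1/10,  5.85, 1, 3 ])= [-7, 1/10,1, 2, 3, 5.85, 7 ]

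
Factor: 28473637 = 3023^1*9419^1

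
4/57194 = 2/28597 = 0.00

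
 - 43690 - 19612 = - 63302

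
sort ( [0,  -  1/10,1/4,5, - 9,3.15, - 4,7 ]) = [ - 9, - 4 , - 1/10,0,1/4,3.15,5, 7 ] 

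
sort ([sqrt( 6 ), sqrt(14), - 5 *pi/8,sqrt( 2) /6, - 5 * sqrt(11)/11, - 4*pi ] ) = [- 4* pi, -5*pi/8, - 5 * sqrt(11) /11,  sqrt(2 )/6 , sqrt( 6 ), sqrt( 14) ] 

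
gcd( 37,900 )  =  1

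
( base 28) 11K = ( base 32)q0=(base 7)2266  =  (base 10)832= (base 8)1500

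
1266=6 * 211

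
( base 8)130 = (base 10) 88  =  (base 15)5d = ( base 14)64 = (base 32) 2o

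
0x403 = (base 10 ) 1027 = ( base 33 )v4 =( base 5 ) 13102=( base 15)487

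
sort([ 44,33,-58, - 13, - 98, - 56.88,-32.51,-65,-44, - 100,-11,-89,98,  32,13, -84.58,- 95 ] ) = [ - 100,-98, - 95, - 89, - 84.58,-65,- 58, - 56.88, - 44, - 32.51, - 13,- 11,13, 32,33,44,98 ]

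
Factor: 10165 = 5^1 * 19^1*107^1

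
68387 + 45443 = 113830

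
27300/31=880 + 20/31 = 880.65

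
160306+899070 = 1059376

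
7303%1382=393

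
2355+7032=9387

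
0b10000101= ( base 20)6d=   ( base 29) 4H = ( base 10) 133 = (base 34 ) 3v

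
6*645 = 3870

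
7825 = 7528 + 297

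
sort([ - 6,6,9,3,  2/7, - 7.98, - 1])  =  [ - 7.98, - 6  , - 1,2/7, 3,6,9 ]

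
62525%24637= 13251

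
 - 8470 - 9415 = -17885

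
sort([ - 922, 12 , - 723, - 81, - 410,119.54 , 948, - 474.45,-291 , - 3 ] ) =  [ - 922, - 723, - 474.45, - 410, - 291,  -  81, - 3, 12,  119.54 , 948] 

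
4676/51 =91+35/51 = 91.69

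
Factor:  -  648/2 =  -324 = -  2^2*3^4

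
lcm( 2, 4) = 4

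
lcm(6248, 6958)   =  306152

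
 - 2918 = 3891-6809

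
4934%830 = 784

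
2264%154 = 108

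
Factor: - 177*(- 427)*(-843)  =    -  63713097 =-3^2 * 7^1*59^1 *61^1*281^1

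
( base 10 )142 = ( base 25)5H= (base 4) 2032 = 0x8e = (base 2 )10001110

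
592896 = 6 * 98816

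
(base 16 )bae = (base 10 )2990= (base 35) 2ff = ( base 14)1138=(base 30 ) 39K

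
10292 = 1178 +9114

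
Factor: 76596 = 2^2*3^1*13^1*491^1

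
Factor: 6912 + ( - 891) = 6021 = 3^3*223^1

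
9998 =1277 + 8721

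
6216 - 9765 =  - 3549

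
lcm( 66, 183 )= 4026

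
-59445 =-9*6605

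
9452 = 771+8681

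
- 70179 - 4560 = - 74739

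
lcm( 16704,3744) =217152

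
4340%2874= 1466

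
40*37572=1502880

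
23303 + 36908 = 60211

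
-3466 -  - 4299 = 833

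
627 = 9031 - 8404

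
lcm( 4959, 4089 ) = 233073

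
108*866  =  93528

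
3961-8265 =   -  4304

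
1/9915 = 1/9915 = 0.00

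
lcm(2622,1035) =39330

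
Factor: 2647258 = 2^1 * 1323629^1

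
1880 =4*470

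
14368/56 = 1796/7 =256.57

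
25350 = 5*5070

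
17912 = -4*(- 4478 ) 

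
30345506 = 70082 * 433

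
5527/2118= 2 + 1291/2118 =2.61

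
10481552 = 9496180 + 985372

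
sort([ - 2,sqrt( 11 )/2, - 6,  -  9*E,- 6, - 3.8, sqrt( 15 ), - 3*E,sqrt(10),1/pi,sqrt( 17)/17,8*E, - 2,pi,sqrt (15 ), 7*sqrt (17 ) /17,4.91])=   [ - 9*E, - 3*E,-6,  -  6 , -3.8 , - 2,-2, sqrt( 17) /17,1/pi, sqrt( 11)/2,7*sqrt (17 )/17, pi,sqrt(10),sqrt( 15 ),sqrt(15),4.91,  8  *E ]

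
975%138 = 9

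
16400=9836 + 6564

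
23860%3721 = 1534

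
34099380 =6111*5580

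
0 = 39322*0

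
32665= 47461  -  14796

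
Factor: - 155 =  - 5^1*31^1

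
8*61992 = 495936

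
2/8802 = 1/4401 = 0.00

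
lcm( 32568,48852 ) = 97704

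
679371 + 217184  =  896555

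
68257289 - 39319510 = 28937779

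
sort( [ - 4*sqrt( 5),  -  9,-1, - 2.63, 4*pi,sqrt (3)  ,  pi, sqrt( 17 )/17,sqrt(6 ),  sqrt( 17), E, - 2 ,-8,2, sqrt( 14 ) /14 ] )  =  [  -  9, - 4*sqrt(5) ,-8, - 2.63, - 2,  -  1 , sqrt( 17 )/17, sqrt( 14)/14,sqrt( 3 ),2, sqrt(6),E,pi,sqrt( 17), 4*pi]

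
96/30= 3 + 1/5 = 3.20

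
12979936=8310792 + 4669144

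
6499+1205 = 7704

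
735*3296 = 2422560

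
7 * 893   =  6251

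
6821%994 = 857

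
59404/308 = 192  +  67/77 = 192.87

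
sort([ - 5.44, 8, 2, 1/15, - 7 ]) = [ - 7, - 5.44,1/15, 2,8] 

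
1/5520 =1/5520 = 0.00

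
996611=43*23177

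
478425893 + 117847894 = 596273787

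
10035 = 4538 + 5497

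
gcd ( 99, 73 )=1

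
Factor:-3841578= - 2^1*3^2*13^1 *16417^1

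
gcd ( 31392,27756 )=36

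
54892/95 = 577 + 77/95 = 577.81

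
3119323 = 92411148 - 89291825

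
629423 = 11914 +617509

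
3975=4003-28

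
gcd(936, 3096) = 72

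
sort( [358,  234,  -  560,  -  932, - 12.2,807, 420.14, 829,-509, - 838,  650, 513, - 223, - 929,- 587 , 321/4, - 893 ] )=[ - 932, - 929, - 893, - 838,-587, - 560, - 509,-223, - 12.2, 321/4, 234, 358, 420.14,513, 650,807, 829 ] 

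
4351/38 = 229/2=114.50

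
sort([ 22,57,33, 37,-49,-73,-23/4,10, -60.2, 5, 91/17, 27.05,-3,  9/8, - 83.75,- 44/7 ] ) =[-83.75,-73,-60.2, - 49,-44/7, - 23/4, - 3,9/8, 5, 91/17,10,  22, 27.05, 33, 37,57]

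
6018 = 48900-42882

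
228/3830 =114/1915 = 0.06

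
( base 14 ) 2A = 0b100110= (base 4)212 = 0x26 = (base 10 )38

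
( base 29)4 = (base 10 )4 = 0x4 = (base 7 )4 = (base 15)4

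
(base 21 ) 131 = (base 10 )505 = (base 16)1f9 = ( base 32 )fp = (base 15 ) 23A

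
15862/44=360 + 1/2 = 360.50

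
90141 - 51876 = 38265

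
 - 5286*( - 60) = 317160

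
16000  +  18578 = 34578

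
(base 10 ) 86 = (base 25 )3b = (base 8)126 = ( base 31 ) 2O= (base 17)51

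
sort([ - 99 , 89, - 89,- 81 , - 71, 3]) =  [-99,- 89,- 81, - 71, 3,89 ]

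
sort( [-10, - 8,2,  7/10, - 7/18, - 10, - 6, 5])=[ - 10,  -  10,  -  8, - 6, - 7/18, 7/10,2, 5] 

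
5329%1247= 341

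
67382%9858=8234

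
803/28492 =803/28492=0.03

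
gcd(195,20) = 5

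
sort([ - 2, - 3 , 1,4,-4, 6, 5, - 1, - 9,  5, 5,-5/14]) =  [  -  9, - 4,  -  3, - 2, - 1,  -  5/14, 1, 4,5,5,5, 6]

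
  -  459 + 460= 1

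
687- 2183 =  - 1496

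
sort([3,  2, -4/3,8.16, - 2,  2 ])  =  [ -2, - 4/3,2,2, 3 , 8.16] 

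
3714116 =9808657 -6094541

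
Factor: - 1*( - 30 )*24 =720 = 2^4*3^2 * 5^1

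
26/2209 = 26/2209 =0.01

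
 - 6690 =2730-9420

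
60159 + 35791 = 95950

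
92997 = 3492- - 89505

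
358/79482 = 179/39741 =0.00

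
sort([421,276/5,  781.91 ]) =[276/5, 421, 781.91 ]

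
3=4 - 1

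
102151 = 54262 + 47889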